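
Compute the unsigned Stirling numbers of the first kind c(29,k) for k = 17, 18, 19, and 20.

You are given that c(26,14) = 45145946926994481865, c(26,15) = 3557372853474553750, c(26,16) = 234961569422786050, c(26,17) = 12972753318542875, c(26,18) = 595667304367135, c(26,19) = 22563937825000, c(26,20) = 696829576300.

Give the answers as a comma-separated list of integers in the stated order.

[27] T[27,15]:26*3557372853474553750+45145946926994481865=137637641117332879365 · T[27,16]:26*234961569422786050+3557372853474553750=9666373658466991050 · T[27,17]:26*12972753318542875+234961569422786050=572253155704900800 · T[27,18]:26*595667304367135+12972753318542875=28460103232088385 · T[27,19]:26*22563937825000+595667304367135=1182329687817135 · T[27,20]:26*696829576300+22563937825000=40681506808800
[28] T[28,16]:27*9666373658466991050+137637641117332879365=398629729895941637715 · T[28,17]:27*572253155704900800+9666373658466991050=25117208862499312650 · T[28,18]:27*28460103232088385+572253155704900800=1340675942971287195 · T[28,19]:27*1182329687817135+28460103232088385=60383004803151030 · T[28,20]:27*40681506808800+1182329687817135=2280730371654735
[29] T[29,17]:28*25117208862499312650+398629729895941637715=1101911578045922391915 · T[29,18]:28*1340675942971287195+25117208862499312650=62656135265695354110 · T[29,19]:28*60383004803151030+1340675942971287195=3031400077459516035 · T[29,20]:28*2280730371654735+60383004803151030=124243455209483610
Read c(29,17) = 1101911578045922391915, c(29,18) = 62656135265695354110, c(29,19) = 3031400077459516035, c(29,20) = 124243455209483610.

1101911578045922391915, 62656135265695354110, 3031400077459516035, 124243455209483610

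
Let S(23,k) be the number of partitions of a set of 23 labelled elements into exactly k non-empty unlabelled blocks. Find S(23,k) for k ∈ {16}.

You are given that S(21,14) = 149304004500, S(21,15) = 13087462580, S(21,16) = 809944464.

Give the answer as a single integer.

762361127264

@22  (22,15):13087462580·15+149304004500→345615943200, (22,16):809944464·16+13087462580→26046574004
@23  (23,16):26046574004·16+345615943200→762361127264
Read S(23,16) = 762361127264.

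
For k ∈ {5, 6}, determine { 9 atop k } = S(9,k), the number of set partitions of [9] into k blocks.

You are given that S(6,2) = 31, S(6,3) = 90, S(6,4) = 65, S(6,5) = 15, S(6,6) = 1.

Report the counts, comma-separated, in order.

row 7: T[7][3]=3·90+31=301  T[7][4]=4·65+90=350  T[7][5]=5·15+65=140  T[7][6]=6·1+15=21
row 8: T[8][4]=4·350+301=1701  T[8][5]=5·140+350=1050  T[8][6]=6·21+140=266
row 9: T[9][5]=5·1050+1701=6951  T[9][6]=6·266+1050=2646
Read S(9,5) = 6951, S(9,6) = 2646.

6951, 2646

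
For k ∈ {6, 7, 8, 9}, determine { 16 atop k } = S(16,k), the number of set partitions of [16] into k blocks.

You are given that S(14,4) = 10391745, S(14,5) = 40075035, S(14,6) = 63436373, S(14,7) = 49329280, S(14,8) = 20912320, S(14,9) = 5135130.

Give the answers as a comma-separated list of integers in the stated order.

2734926558, 3281882604, 2141764053, 820784250

row 15: T[15][5]=5·40075035+10391745=210766920  T[15][6]=6·63436373+40075035=420693273  T[15][7]=7·49329280+63436373=408741333  T[15][8]=8·20912320+49329280=216627840  T[15][9]=9·5135130+20912320=67128490
row 16: T[16][6]=6·420693273+210766920=2734926558  T[16][7]=7·408741333+420693273=3281882604  T[16][8]=8·216627840+408741333=2141764053  T[16][9]=9·67128490+216627840=820784250
Read S(16,6) = 2734926558, S(16,7) = 3281882604, S(16,8) = 2141764053, S(16,9) = 820784250.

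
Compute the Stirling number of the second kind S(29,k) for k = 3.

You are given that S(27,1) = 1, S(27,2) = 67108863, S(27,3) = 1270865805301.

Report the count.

11438127792025

r28: T_28,2=2×67108863+1=134217727; T_28,3=3×1270865805301+67108863=3812664524766
r29: T_29,3=3×3812664524766+134217727=11438127792025
Read S(29,3) = 11438127792025.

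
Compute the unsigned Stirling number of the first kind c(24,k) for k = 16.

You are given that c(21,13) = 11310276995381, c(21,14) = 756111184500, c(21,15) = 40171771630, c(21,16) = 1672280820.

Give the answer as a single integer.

[22] T[22,14]:21*756111184500+11310276995381=27188611869881 · T[22,15]:21*40171771630+756111184500=1599718388730 · T[22,16]:21*1672280820+40171771630=75289668850
[23] T[23,15]:22*1599718388730+27188611869881=62382416421941 · T[23,16]:22*75289668850+1599718388730=3256091103430
[24] T[24,16]:23*3256091103430+62382416421941=137272511800831
Read c(24,16) = 137272511800831.

137272511800831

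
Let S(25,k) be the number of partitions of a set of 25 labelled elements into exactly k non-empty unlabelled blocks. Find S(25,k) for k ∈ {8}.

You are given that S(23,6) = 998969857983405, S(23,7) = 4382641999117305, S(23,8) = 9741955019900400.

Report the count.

690223721118368580

i=24: T(24,7)=998969857983405+7·4382641999117305=31677463851804540 | T(24,8)=4382641999117305+8·9741955019900400=82318282158320505
i=25: T(25,8)=31677463851804540+8·82318282158320505=690223721118368580
Read S(25,8) = 690223721118368580.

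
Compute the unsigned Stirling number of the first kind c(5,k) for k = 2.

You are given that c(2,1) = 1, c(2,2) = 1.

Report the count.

50

i=3: T(3,1)=0+2·1=2 | T(3,2)=1+2·1=3
i=4: T(4,1)=0+3·2=6 | T(4,2)=2+3·3=11
i=5: T(5,2)=6+4·11=50
Read c(5,2) = 50.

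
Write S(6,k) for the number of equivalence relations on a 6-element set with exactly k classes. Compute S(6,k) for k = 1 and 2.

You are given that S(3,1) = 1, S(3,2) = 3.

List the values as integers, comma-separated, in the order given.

1, 31

@4  (4,1):1·1+0→1, (4,2):3·2+1→7
@5  (5,1):1·1+0→1, (5,2):7·2+1→15
@6  (6,1):1·1+0→1, (6,2):15·2+1→31
Read S(6,1) = 1, S(6,2) = 31.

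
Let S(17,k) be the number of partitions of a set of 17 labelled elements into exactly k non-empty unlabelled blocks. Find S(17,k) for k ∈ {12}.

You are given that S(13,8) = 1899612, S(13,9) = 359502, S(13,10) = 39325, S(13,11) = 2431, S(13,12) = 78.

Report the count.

62022324

@14  (14,9):359502·9+1899612→5135130, (14,10):39325·10+359502→752752, (14,11):2431·11+39325→66066, (14,12):78·12+2431→3367
@15  (15,10):752752·10+5135130→12662650, (15,11):66066·11+752752→1479478, (15,12):3367·12+66066→106470
@16  (16,11):1479478·11+12662650→28936908, (16,12):106470·12+1479478→2757118
@17  (17,12):2757118·12+28936908→62022324
Read S(17,12) = 62022324.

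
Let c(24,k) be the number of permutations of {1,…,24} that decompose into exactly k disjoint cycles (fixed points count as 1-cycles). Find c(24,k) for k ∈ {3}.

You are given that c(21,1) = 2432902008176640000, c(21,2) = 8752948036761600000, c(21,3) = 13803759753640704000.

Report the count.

159539850276066860544000

[22] T[22,1]:21*2432902008176640000+0=51090942171709440000 · T[22,2]:21*8752948036761600000+2432902008176640000=186244810780170240000 · T[22,3]:21*13803759753640704000+8752948036761600000=298631902863216384000
[23] T[23,2]:22*186244810780170240000+51090942171709440000=4148476779335454720000 · T[23,3]:22*298631902863216384000+186244810780170240000=6756146673770930688000
[24] T[24,3]:23*6756146673770930688000+4148476779335454720000=159539850276066860544000
Read c(24,3) = 159539850276066860544000.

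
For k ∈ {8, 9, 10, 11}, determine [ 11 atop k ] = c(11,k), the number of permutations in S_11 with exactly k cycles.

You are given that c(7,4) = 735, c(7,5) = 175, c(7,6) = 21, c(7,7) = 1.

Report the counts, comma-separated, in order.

r8: T_8,5=7×175+735=1960; T_8,6=7×21+175=322; T_8,7=7×1+21=28; T_8,8=7×0+1=1
r9: T_9,6=8×322+1960=4536; T_9,7=8×28+322=546; T_9,8=8×1+28=36; T_9,9=8×0+1=1
r10: T_10,7=9×546+4536=9450; T_10,8=9×36+546=870; T_10,9=9×1+36=45; T_10,10=9×0+1=1
r11: T_11,8=10×870+9450=18150; T_11,9=10×45+870=1320; T_11,10=10×1+45=55; T_11,11=10×0+1=1
Read c(11,8) = 18150, c(11,9) = 1320, c(11,10) = 55, c(11,11) = 1.

18150, 1320, 55, 1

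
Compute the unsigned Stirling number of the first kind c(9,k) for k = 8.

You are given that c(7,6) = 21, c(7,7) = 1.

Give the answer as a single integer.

36

r8: T_8,7=7×1+21=28; T_8,8=7×0+1=1
r9: T_9,8=8×1+28=36
Read c(9,8) = 36.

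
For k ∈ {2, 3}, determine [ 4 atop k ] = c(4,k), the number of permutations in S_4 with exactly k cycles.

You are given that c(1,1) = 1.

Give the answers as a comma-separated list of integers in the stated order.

[2] T[2,1]:1*1+0=1 · T[2,2]:1*0+1=1
[3] T[3,1]:2*1+0=2 · T[3,2]:2*1+1=3 · T[3,3]:2*0+1=1
[4] T[4,2]:3*3+2=11 · T[4,3]:3*1+3=6
Read c(4,2) = 11, c(4,3) = 6.

11, 6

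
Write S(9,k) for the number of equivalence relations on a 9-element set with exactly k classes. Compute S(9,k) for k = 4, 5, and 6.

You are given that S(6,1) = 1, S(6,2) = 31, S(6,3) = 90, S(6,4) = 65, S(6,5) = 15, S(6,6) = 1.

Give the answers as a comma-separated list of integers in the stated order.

r7: T_7,2=2×31+1=63; T_7,3=3×90+31=301; T_7,4=4×65+90=350; T_7,5=5×15+65=140; T_7,6=6×1+15=21
r8: T_8,3=3×301+63=966; T_8,4=4×350+301=1701; T_8,5=5×140+350=1050; T_8,6=6×21+140=266
r9: T_9,4=4×1701+966=7770; T_9,5=5×1050+1701=6951; T_9,6=6×266+1050=2646
Read S(9,4) = 7770, S(9,5) = 6951, S(9,6) = 2646.

7770, 6951, 2646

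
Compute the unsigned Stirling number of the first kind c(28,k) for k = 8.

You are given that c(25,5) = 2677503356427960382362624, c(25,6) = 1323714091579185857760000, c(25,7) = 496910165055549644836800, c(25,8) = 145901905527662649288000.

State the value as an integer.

i=26: T(26,6)=2677503356427960382362624+25·1323714091579185857760000=35770355645907606826362624 | T(26,7)=1323714091579185857760000+25·496910165055549644836800=13746468217967926978680000 | T(26,8)=496910165055549644836800+25·145901905527662649288000=4144457803247115877036800
i=27: T(27,7)=35770355645907606826362624+26·13746468217967926978680000=393178529313073708272042624 | T(27,8)=13746468217967926978680000+26·4144457803247115877036800=121502371102392939781636800
i=28: T(28,8)=393178529313073708272042624+27·121502371102392939781636800=3673742549077683082376236224
Read c(28,8) = 3673742549077683082376236224.

3673742549077683082376236224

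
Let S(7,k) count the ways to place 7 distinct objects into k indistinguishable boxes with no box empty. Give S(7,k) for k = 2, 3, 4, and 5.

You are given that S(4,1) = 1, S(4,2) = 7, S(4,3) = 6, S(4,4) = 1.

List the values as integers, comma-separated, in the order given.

63, 301, 350, 140

i=5: T(5,1)=0+1·1=1 | T(5,2)=1+2·7=15 | T(5,3)=7+3·6=25 | T(5,4)=6+4·1=10 | T(5,5)=1+5·0=1
i=6: T(6,1)=0+1·1=1 | T(6,2)=1+2·15=31 | T(6,3)=15+3·25=90 | T(6,4)=25+4·10=65 | T(6,5)=10+5·1=15
i=7: T(7,2)=1+2·31=63 | T(7,3)=31+3·90=301 | T(7,4)=90+4·65=350 | T(7,5)=65+5·15=140
Read S(7,2) = 63, S(7,3) = 301, S(7,4) = 350, S(7,5) = 140.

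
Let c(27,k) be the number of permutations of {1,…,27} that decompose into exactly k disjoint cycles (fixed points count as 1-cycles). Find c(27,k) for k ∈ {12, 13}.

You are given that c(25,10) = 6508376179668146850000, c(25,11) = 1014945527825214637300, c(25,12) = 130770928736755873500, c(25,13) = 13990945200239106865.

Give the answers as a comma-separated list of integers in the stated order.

143271701777645411127300, 16778377273555183648050

[26] T[26,11]:25*1014945527825214637300+6508376179668146850000=31882014375298512782500 · T[26,12]:25*130770928736755873500+1014945527825214637300=4284218746244111474800 · T[26,13]:25*13990945200239106865+130770928736755873500=480544558742733545125
[27] T[27,12]:26*4284218746244111474800+31882014375298512782500=143271701777645411127300 · T[27,13]:26*480544558742733545125+4284218746244111474800=16778377273555183648050
Read c(27,12) = 143271701777645411127300, c(27,13) = 16778377273555183648050.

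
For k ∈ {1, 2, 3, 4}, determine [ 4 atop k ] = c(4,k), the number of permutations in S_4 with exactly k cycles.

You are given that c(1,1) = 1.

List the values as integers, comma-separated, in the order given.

[2] T[2,1]:1*1+0=1 · T[2,2]:1*0+1=1
[3] T[3,1]:2*1+0=2 · T[3,2]:2*1+1=3 · T[3,3]:2*0+1=1
[4] T[4,1]:3*2+0=6 · T[4,2]:3*3+2=11 · T[4,3]:3*1+3=6 · T[4,4]:3*0+1=1
Read c(4,1) = 6, c(4,2) = 11, c(4,3) = 6, c(4,4) = 1.

6, 11, 6, 1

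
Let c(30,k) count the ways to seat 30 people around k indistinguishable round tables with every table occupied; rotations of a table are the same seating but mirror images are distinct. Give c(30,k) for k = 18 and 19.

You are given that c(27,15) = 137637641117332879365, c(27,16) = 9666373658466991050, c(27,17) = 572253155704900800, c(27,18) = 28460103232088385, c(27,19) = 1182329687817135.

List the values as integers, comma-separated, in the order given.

2918939500751087661105, 150566737512021319125

@28  (28,16):9666373658466991050·27+137637641117332879365→398629729895941637715, (28,17):572253155704900800·27+9666373658466991050→25117208862499312650, (28,18):28460103232088385·27+572253155704900800→1340675942971287195, (28,19):1182329687817135·27+28460103232088385→60383004803151030
@29  (29,17):25117208862499312650·28+398629729895941637715→1101911578045922391915, (29,18):1340675942971287195·28+25117208862499312650→62656135265695354110, (29,19):60383004803151030·28+1340675942971287195→3031400077459516035
@30  (30,18):62656135265695354110·29+1101911578045922391915→2918939500751087661105, (30,19):3031400077459516035·29+62656135265695354110→150566737512021319125
Read c(30,18) = 2918939500751087661105, c(30,19) = 150566737512021319125.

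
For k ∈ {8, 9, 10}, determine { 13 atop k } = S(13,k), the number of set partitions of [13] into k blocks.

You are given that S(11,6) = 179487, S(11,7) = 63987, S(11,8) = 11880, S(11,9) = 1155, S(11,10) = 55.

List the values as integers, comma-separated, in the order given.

1899612, 359502, 39325

@12  (12,7):63987·7+179487→627396, (12,8):11880·8+63987→159027, (12,9):1155·9+11880→22275, (12,10):55·10+1155→1705
@13  (13,8):159027·8+627396→1899612, (13,9):22275·9+159027→359502, (13,10):1705·10+22275→39325
Read S(13,8) = 1899612, S(13,9) = 359502, S(13,10) = 39325.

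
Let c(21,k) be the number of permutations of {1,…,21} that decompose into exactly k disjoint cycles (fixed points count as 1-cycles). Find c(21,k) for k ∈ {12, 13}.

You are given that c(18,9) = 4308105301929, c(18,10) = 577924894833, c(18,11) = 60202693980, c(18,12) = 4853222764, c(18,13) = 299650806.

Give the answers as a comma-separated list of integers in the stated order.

i=19: T(19,10)=4308105301929+18·577924894833=14710753408923 | T(19,11)=577924894833+18·60202693980=1661573386473 | T(19,12)=60202693980+18·4853222764=147560703732 | T(19,13)=4853222764+18·299650806=10246937272
i=20: T(20,11)=14710753408923+19·1661573386473=46280647751910 | T(20,12)=1661573386473+19·147560703732=4465226757381 | T(20,13)=147560703732+19·10246937272=342252511900
i=21: T(21,12)=46280647751910+20·4465226757381=135585182899530 | T(21,13)=4465226757381+20·342252511900=11310276995381
Read c(21,12) = 135585182899530, c(21,13) = 11310276995381.

135585182899530, 11310276995381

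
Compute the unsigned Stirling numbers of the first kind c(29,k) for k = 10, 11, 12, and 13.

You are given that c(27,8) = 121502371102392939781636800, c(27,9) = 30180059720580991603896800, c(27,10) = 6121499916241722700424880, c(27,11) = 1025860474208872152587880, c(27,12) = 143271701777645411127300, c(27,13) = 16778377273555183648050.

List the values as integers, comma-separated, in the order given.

6409259592413089839517170080, 1142413073615783087483702480, 170857232541629621904997080, 21590257290787088602515180

r28: T_28,9=27×30180059720580991603896800+121502371102392939781636800=936363983558079713086850400; T_28,10=27×6121499916241722700424880+30180059720580991603896800=195460557459107504515368560; T_28,11=27×1025860474208872152587880+6121499916241722700424880=33819732719881270820297640; T_28,12=27×143271701777645411127300+1025860474208872152587880=4894196422205298253024980; T_28,13=27×16778377273555183648050+143271701777645411127300=596287888163635369624650
r29: T_29,10=28×195460557459107504515368560+936363983558079713086850400=6409259592413089839517170080; T_29,11=28×33819732719881270820297640+195460557459107504515368560=1142413073615783087483702480; T_29,12=28×4894196422205298253024980+33819732719881270820297640=170857232541629621904997080; T_29,13=28×596287888163635369624650+4894196422205298253024980=21590257290787088602515180
Read c(29,10) = 6409259592413089839517170080, c(29,11) = 1142413073615783087483702480, c(29,12) = 170857232541629621904997080, c(29,13) = 21590257290787088602515180.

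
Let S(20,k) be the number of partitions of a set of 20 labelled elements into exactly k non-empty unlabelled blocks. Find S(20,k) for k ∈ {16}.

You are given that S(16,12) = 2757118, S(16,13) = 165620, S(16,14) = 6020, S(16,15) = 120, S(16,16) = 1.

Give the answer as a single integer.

r17: T_17,13=13×165620+2757118=4910178; T_17,14=14×6020+165620=249900; T_17,15=15×120+6020=7820; T_17,16=16×1+120=136
r18: T_18,14=14×249900+4910178=8408778; T_18,15=15×7820+249900=367200; T_18,16=16×136+7820=9996
r19: T_19,15=15×367200+8408778=13916778; T_19,16=16×9996+367200=527136
r20: T_20,16=16×527136+13916778=22350954
Read S(20,16) = 22350954.

22350954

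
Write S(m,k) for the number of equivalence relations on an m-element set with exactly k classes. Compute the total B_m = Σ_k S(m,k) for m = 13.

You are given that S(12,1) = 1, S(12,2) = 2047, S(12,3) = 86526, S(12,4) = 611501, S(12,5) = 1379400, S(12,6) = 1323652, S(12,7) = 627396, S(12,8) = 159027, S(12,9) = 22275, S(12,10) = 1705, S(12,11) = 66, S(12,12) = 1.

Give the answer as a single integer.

27644437

r13: T_13,1=1×1+0=1; T_13,2=2×2047+1=4095; T_13,3=3×86526+2047=261625; T_13,4=4×611501+86526=2532530; T_13,5=5×1379400+611501=7508501; T_13,6=6×1323652+1379400=9321312; T_13,7=7×627396+1323652=5715424; T_13,8=8×159027+627396=1899612; T_13,9=9×22275+159027=359502; T_13,10=10×1705+22275=39325; T_13,11=11×66+1705=2431; T_13,12=12×1+66=78; T_13,13=13×0+1=1
B_13 = ΣS(13,k) = 1+4095+261625+2532530+7508501+9321312+5715424+1899612+359502+39325+2431+78+1 = 27644437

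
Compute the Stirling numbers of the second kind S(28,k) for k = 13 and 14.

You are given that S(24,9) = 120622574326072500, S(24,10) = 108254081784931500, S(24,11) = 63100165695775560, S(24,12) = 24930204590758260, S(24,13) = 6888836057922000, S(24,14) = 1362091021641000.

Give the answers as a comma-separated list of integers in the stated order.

451512851236272407400, 148782988064375309400

[25] T[25,10]:10*108254081784931500+120622574326072500=1203163392175387500 · T[25,11]:11*63100165695775560+108254081784931500=802355904438462660 · T[25,12]:12*24930204590758260+63100165695775560=362262620784874680 · T[25,13]:13*6888836057922000+24930204590758260=114485073343744260 · T[25,14]:14*1362091021641000+6888836057922000=25958110360896000
[26] T[26,11]:11*802355904438462660+1203163392175387500=10029078340998476760 · T[26,12]:12*362262620784874680+802355904438462660=5149507353856958820 · T[26,13]:13*114485073343744260+362262620784874680=1850568574253550060 · T[26,14]:14*25958110360896000+114485073343744260=477898618396288260
[27] T[27,12]:12*5149507353856958820+10029078340998476760=71823166587281982600 · T[27,13]:13*1850568574253550060+5149507353856958820=29206898819153109600 · T[27,14]:14*477898618396288260+1850568574253550060=8541149231801585700
[28] T[28,13]:13*29206898819153109600+71823166587281982600=451512851236272407400 · T[28,14]:14*8541149231801585700+29206898819153109600=148782988064375309400
Read S(28,13) = 451512851236272407400, S(28,14) = 148782988064375309400.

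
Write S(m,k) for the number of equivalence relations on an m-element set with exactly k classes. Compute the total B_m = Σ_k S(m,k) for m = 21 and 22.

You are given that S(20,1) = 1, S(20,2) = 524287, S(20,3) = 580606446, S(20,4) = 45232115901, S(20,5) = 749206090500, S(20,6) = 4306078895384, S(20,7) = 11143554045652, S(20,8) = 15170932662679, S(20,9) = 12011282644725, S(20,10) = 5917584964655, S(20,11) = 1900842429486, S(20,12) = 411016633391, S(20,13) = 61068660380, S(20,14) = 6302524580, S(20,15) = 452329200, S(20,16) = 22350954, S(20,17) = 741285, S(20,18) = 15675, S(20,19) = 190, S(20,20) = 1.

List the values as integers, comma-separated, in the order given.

474869816156751, 4506715738447323

r21: T_21,1=1×1+0=1; T_21,2=2×524287+1=1048575; T_21,3=3×580606446+524287=1742343625; T_21,4=4×45232115901+580606446=181509070050; T_21,5=5×749206090500+45232115901=3791262568401; T_21,6=6×4306078895384+749206090500=26585679462804; T_21,7=7×11143554045652+4306078895384=82310957214948; T_21,8=8×15170932662679+11143554045652=132511015347084; T_21,9=9×12011282644725+15170932662679=123272476465204; T_21,10=10×5917584964655+12011282644725=71187132291275; T_21,11=11×1900842429486+5917584964655=26826851689001; T_21,12=12×411016633391+1900842429486=6833042030178; T_21,13=13×61068660380+411016633391=1204909218331; T_21,14=14×6302524580+61068660380=149304004500; T_21,15=15×452329200+6302524580=13087462580; T_21,16=16×22350954+452329200=809944464; T_21,17=17×741285+22350954=34952799; T_21,18=18×15675+741285=1023435; T_21,19=19×190+15675=19285; T_21,20=20×1+190=210; T_21,21=21×0+1=1
r22: T_22,1=1×1+0=1; T_22,2=2×1048575+1=2097151; T_22,3=3×1742343625+1048575=5228079450; T_22,4=4×181509070050+1742343625=727778623825; T_22,5=5×3791262568401+181509070050=19137821912055; T_22,6=6×26585679462804+3791262568401=163305339345225; T_22,7=7×82310957214948+26585679462804=602762379967440; T_22,8=8×132511015347084+82310957214948=1142399079991620; T_22,9=9×123272476465204+132511015347084=1241963303533920; T_22,10=10×71187132291275+123272476465204=835143799377954; T_22,11=11×26826851689001+71187132291275=366282500870286; T_22,12=12×6833042030178+26826851689001=108823356051137; T_22,13=13×1204909218331+6833042030178=22496861868481; T_22,14=14×149304004500+1204909218331=3295165281331; T_22,15=15×13087462580+149304004500=345615943200; T_22,16=16×809944464+13087462580=26046574004; T_22,17=17×34952799+809944464=1404142047; T_22,18=18×1023435+34952799=53374629; T_22,19=19×19285+1023435=1389850; T_22,20=20×210+19285=23485; T_22,21=21×1+210=231; T_22,22=22×0+1=1
B_21 = ΣS(21,k) = 1+1048575+1742343625+181509070050+3791262568401+26585679462804+82310957214948+132511015347084+123272476465204+71187132291275+26826851689001+6833042030178+1204909218331+149304004500+13087462580+809944464+34952799+1023435+19285+210+1 = 474869816156751
B_22 = ΣS(22,k) = 1+2097151+5228079450+727778623825+19137821912055+163305339345225+602762379967440+1142399079991620+1241963303533920+835143799377954+366282500870286+108823356051137+22496861868481+3295165281331+345615943200+26046574004+1404142047+53374629+1389850+23485+231+1 = 4506715738447323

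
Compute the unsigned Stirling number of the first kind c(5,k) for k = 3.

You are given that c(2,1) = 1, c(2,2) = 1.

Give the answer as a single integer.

35

[3] T[3,1]:2*1+0=2 · T[3,2]:2*1+1=3 · T[3,3]:2*0+1=1
[4] T[4,2]:3*3+2=11 · T[4,3]:3*1+3=6
[5] T[5,3]:4*6+11=35
Read c(5,3) = 35.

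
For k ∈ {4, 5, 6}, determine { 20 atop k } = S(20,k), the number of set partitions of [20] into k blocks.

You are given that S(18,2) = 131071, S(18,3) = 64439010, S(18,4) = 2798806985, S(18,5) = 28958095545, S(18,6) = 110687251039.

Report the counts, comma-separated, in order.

[19] T[19,3]:3*64439010+131071=193448101 · T[19,4]:4*2798806985+64439010=11259666950 · T[19,5]:5*28958095545+2798806985=147589284710 · T[19,6]:6*110687251039+28958095545=693081601779
[20] T[20,4]:4*11259666950+193448101=45232115901 · T[20,5]:5*147589284710+11259666950=749206090500 · T[20,6]:6*693081601779+147589284710=4306078895384
Read S(20,4) = 45232115901, S(20,5) = 749206090500, S(20,6) = 4306078895384.

45232115901, 749206090500, 4306078895384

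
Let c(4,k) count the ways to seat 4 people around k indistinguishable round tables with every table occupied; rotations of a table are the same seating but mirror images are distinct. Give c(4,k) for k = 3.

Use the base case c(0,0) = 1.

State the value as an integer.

6

[1] T[1,1]:0*0+1=1
[2] T[2,1]:1*1+0=1 · T[2,2]:1*0+1=1
[3] T[3,2]:2*1+1=3 · T[3,3]:2*0+1=1
[4] T[4,3]:3*1+3=6
Read c(4,3) = 6.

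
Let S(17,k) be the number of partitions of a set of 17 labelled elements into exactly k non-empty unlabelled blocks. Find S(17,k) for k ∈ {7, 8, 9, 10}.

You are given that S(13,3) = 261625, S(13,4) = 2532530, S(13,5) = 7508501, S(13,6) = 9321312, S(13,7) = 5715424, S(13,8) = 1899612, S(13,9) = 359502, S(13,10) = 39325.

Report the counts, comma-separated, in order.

[14] T[14,4]:4*2532530+261625=10391745 · T[14,5]:5*7508501+2532530=40075035 · T[14,6]:6*9321312+7508501=63436373 · T[14,7]:7*5715424+9321312=49329280 · T[14,8]:8*1899612+5715424=20912320 · T[14,9]:9*359502+1899612=5135130 · T[14,10]:10*39325+359502=752752
[15] T[15,5]:5*40075035+10391745=210766920 · T[15,6]:6*63436373+40075035=420693273 · T[15,7]:7*49329280+63436373=408741333 · T[15,8]:8*20912320+49329280=216627840 · T[15,9]:9*5135130+20912320=67128490 · T[15,10]:10*752752+5135130=12662650
[16] T[16,6]:6*420693273+210766920=2734926558 · T[16,7]:7*408741333+420693273=3281882604 · T[16,8]:8*216627840+408741333=2141764053 · T[16,9]:9*67128490+216627840=820784250 · T[16,10]:10*12662650+67128490=193754990
[17] T[17,7]:7*3281882604+2734926558=25708104786 · T[17,8]:8*2141764053+3281882604=20415995028 · T[17,9]:9*820784250+2141764053=9528822303 · T[17,10]:10*193754990+820784250=2758334150
Read S(17,7) = 25708104786, S(17,8) = 20415995028, S(17,9) = 9528822303, S(17,10) = 2758334150.

25708104786, 20415995028, 9528822303, 2758334150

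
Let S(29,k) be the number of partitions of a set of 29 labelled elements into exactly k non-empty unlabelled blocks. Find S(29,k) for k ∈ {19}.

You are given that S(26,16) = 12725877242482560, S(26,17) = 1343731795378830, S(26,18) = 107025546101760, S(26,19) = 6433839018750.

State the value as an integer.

239332331869053150

@27  (27,17):1343731795378830·17+12725877242482560→35569317763922670, (27,18):107025546101760·18+1343731795378830→3270191625210510, (27,19):6433839018750·19+107025546101760→229268487458010
@28  (28,18):3270191625210510·18+35569317763922670→94432767017711850, (28,19):229268487458010·19+3270191625210510→7626292886912700
@29  (29,19):7626292886912700·19+94432767017711850→239332331869053150
Read S(29,19) = 239332331869053150.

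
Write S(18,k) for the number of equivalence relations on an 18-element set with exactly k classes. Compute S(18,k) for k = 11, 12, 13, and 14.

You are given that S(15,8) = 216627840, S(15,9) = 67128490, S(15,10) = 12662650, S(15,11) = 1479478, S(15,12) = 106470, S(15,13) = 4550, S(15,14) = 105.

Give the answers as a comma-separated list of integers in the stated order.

i=16: T(16,9)=216627840+9·67128490=820784250 | T(16,10)=67128490+10·12662650=193754990 | T(16,11)=12662650+11·1479478=28936908 | T(16,12)=1479478+12·106470=2757118 | T(16,13)=106470+13·4550=165620 | T(16,14)=4550+14·105=6020
i=17: T(17,10)=820784250+10·193754990=2758334150 | T(17,11)=193754990+11·28936908=512060978 | T(17,12)=28936908+12·2757118=62022324 | T(17,13)=2757118+13·165620=4910178 | T(17,14)=165620+14·6020=249900
i=18: T(18,11)=2758334150+11·512060978=8391004908 | T(18,12)=512060978+12·62022324=1256328866 | T(18,13)=62022324+13·4910178=125854638 | T(18,14)=4910178+14·249900=8408778
Read S(18,11) = 8391004908, S(18,12) = 1256328866, S(18,13) = 125854638, S(18,14) = 8408778.

8391004908, 1256328866, 125854638, 8408778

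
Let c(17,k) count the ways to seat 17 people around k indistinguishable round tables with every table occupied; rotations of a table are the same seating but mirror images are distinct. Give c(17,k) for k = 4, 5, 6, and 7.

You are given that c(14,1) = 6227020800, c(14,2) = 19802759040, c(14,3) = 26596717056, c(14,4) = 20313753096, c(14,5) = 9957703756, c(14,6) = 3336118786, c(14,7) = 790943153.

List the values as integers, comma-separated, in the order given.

@15  (15,2):19802759040·14+6227020800→283465647360, (15,3):26596717056·14+19802759040→392156797824, (15,4):20313753096·14+26596717056→310989260400, (15,5):9957703756·14+20313753096→159721605680, (15,6):3336118786·14+9957703756→56663366760, (15,7):790943153·14+3336118786→14409322928
@16  (16,3):392156797824·15+283465647360→6165817614720, (16,4):310989260400·15+392156797824→5056995703824, (16,5):159721605680·15+310989260400→2706813345600, (16,6):56663366760·15+159721605680→1009672107080, (16,7):14409322928·15+56663366760→272803210680
@17  (17,4):5056995703824·16+6165817614720→87077748875904, (17,5):2706813345600·16+5056995703824→48366009233424, (17,6):1009672107080·16+2706813345600→18861567058880, (17,7):272803210680·16+1009672107080→5374523477960
Read c(17,4) = 87077748875904, c(17,5) = 48366009233424, c(17,6) = 18861567058880, c(17,7) = 5374523477960.

87077748875904, 48366009233424, 18861567058880, 5374523477960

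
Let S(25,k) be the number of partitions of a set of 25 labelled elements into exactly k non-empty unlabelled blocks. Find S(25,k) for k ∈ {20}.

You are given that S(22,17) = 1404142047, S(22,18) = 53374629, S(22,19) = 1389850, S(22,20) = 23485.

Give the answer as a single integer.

6220194750

@23  (23,18):53374629·18+1404142047→2364885369, (23,19):1389850·19+53374629→79781779, (23,20):23485·20+1389850→1859550
@24  (24,19):79781779·19+2364885369→3880739170, (24,20):1859550·20+79781779→116972779
@25  (25,20):116972779·20+3880739170→6220194750
Read S(25,20) = 6220194750.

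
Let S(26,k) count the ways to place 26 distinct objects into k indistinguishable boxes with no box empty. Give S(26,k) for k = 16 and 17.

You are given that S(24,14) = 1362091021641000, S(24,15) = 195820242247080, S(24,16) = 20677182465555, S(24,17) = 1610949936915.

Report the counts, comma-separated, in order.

r25: T_25,15=15×195820242247080+1362091021641000=4299394655347200; T_25,16=16×20677182465555+195820242247080=526655161695960; T_25,17=17×1610949936915+20677182465555=48063331393110
r26: T_26,16=16×526655161695960+4299394655347200=12725877242482560; T_26,17=17×48063331393110+526655161695960=1343731795378830
Read S(26,16) = 12725877242482560, S(26,17) = 1343731795378830.

12725877242482560, 1343731795378830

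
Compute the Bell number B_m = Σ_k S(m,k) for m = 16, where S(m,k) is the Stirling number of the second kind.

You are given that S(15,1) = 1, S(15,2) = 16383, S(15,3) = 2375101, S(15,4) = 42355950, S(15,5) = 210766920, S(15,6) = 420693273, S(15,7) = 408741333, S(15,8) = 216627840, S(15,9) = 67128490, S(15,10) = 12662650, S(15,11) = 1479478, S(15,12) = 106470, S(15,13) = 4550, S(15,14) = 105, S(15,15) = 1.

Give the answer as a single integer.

r16: T_16,1=1×1+0=1; T_16,2=2×16383+1=32767; T_16,3=3×2375101+16383=7141686; T_16,4=4×42355950+2375101=171798901; T_16,5=5×210766920+42355950=1096190550; T_16,6=6×420693273+210766920=2734926558; T_16,7=7×408741333+420693273=3281882604; T_16,8=8×216627840+408741333=2141764053; T_16,9=9×67128490+216627840=820784250; T_16,10=10×12662650+67128490=193754990; T_16,11=11×1479478+12662650=28936908; T_16,12=12×106470+1479478=2757118; T_16,13=13×4550+106470=165620; T_16,14=14×105+4550=6020; T_16,15=15×1+105=120; T_16,16=16×0+1=1
B_16 = ΣS(16,k) = 1+32767+7141686+171798901+1096190550+2734926558+3281882604+2141764053+820784250+193754990+28936908+2757118+165620+6020+120+1 = 10480142147

10480142147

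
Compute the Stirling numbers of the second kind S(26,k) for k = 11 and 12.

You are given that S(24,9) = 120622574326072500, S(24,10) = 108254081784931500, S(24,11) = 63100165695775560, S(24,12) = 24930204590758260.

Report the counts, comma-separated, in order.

i=25: T(25,10)=120622574326072500+10·108254081784931500=1203163392175387500 | T(25,11)=108254081784931500+11·63100165695775560=802355904438462660 | T(25,12)=63100165695775560+12·24930204590758260=362262620784874680
i=26: T(26,11)=1203163392175387500+11·802355904438462660=10029078340998476760 | T(26,12)=802355904438462660+12·362262620784874680=5149507353856958820
Read S(26,11) = 10029078340998476760, S(26,12) = 5149507353856958820.

10029078340998476760, 5149507353856958820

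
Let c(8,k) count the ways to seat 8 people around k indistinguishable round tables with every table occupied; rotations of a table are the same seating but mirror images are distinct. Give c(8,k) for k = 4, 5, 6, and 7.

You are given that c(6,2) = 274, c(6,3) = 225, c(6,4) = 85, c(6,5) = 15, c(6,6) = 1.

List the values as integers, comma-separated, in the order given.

6769, 1960, 322, 28

@7  (7,3):225·6+274→1624, (7,4):85·6+225→735, (7,5):15·6+85→175, (7,6):1·6+15→21, (7,7):0·6+1→1
@8  (8,4):735·7+1624→6769, (8,5):175·7+735→1960, (8,6):21·7+175→322, (8,7):1·7+21→28
Read c(8,4) = 6769, c(8,5) = 1960, c(8,6) = 322, c(8,7) = 28.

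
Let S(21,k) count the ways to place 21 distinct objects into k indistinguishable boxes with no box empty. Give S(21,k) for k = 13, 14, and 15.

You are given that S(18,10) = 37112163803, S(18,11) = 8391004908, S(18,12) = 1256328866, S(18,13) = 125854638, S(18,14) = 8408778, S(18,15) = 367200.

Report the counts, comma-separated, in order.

1204909218331, 149304004500, 13087462580

[19] T[19,11]:11*8391004908+37112163803=129413217791 · T[19,12]:12*1256328866+8391004908=23466951300 · T[19,13]:13*125854638+1256328866=2892439160 · T[19,14]:14*8408778+125854638=243577530 · T[19,15]:15*367200+8408778=13916778
[20] T[20,12]:12*23466951300+129413217791=411016633391 · T[20,13]:13*2892439160+23466951300=61068660380 · T[20,14]:14*243577530+2892439160=6302524580 · T[20,15]:15*13916778+243577530=452329200
[21] T[21,13]:13*61068660380+411016633391=1204909218331 · T[21,14]:14*6302524580+61068660380=149304004500 · T[21,15]:15*452329200+6302524580=13087462580
Read S(21,13) = 1204909218331, S(21,14) = 149304004500, S(21,15) = 13087462580.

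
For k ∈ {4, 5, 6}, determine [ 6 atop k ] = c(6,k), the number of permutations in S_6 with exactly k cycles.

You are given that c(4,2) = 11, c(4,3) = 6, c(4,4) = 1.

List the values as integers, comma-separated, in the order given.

row 5: T[5][3]=4·6+11=35  T[5][4]=4·1+6=10  T[5][5]=4·0+1=1
row 6: T[6][4]=5·10+35=85  T[6][5]=5·1+10=15  T[6][6]=5·0+1=1
Read c(6,4) = 85, c(6,5) = 15, c(6,6) = 1.

85, 15, 1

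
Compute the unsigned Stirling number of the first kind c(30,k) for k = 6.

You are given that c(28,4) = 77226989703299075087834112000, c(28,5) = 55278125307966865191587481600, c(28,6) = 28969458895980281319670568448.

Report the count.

26751280755793398822580822142976

@29  (29,5):55278125307966865191587481600·28+77226989703299075087834112000→1625014498326371300452283596800, (29,6):28969458895980281319670568448·28+55278125307966865191587481600→866422974395414742142363398144
@30  (30,6):866422974395414742142363398144·29+1625014498326371300452283596800→26751280755793398822580822142976
Read c(30,6) = 26751280755793398822580822142976.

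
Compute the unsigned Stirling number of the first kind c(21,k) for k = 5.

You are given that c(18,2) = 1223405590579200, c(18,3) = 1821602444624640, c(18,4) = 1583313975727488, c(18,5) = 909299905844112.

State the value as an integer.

i=19: T(19,3)=1223405590579200+18·1821602444624640=34012249593822720 | T(19,4)=1821602444624640+18·1583313975727488=30321254007719424 | T(19,5)=1583313975727488+18·909299905844112=17950712280921504
i=20: T(20,4)=34012249593822720+19·30321254007719424=610116075740491776 | T(20,5)=30321254007719424+19·17950712280921504=371384787345228000
i=21: T(21,5)=610116075740491776+20·371384787345228000=8037811822645051776
Read c(21,5) = 8037811822645051776.

8037811822645051776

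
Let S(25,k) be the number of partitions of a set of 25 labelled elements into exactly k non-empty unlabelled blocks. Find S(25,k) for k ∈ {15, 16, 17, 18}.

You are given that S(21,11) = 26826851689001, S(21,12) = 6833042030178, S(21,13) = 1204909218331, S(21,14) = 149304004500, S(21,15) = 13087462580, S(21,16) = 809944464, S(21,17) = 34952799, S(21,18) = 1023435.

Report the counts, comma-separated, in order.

r22: T_22,12=12×6833042030178+26826851689001=108823356051137; T_22,13=13×1204909218331+6833042030178=22496861868481; T_22,14=14×149304004500+1204909218331=3295165281331; T_22,15=15×13087462580+149304004500=345615943200; T_22,16=16×809944464+13087462580=26046574004; T_22,17=17×34952799+809944464=1404142047; T_22,18=18×1023435+34952799=53374629
r23: T_23,13=13×22496861868481+108823356051137=401282560341390; T_23,14=14×3295165281331+22496861868481=68629175807115; T_23,15=15×345615943200+3295165281331=8479404429331; T_23,16=16×26046574004+345615943200=762361127264; T_23,17=17×1404142047+26046574004=49916988803; T_23,18=18×53374629+1404142047=2364885369
r24: T_24,14=14×68629175807115+401282560341390=1362091021641000; T_24,15=15×8479404429331+68629175807115=195820242247080; T_24,16=16×762361127264+8479404429331=20677182465555; T_24,17=17×49916988803+762361127264=1610949936915; T_24,18=18×2364885369+49916988803=92484925445
r25: T_25,15=15×195820242247080+1362091021641000=4299394655347200; T_25,16=16×20677182465555+195820242247080=526655161695960; T_25,17=17×1610949936915+20677182465555=48063331393110; T_25,18=18×92484925445+1610949936915=3275678594925
Read S(25,15) = 4299394655347200, S(25,16) = 526655161695960, S(25,17) = 48063331393110, S(25,18) = 3275678594925.

4299394655347200, 526655161695960, 48063331393110, 3275678594925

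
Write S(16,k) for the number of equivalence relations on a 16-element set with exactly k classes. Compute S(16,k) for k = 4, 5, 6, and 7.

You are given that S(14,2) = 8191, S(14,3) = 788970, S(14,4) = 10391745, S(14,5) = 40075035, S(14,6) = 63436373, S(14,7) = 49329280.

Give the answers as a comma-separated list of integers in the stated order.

171798901, 1096190550, 2734926558, 3281882604

i=15: T(15,3)=8191+3·788970=2375101 | T(15,4)=788970+4·10391745=42355950 | T(15,5)=10391745+5·40075035=210766920 | T(15,6)=40075035+6·63436373=420693273 | T(15,7)=63436373+7·49329280=408741333
i=16: T(16,4)=2375101+4·42355950=171798901 | T(16,5)=42355950+5·210766920=1096190550 | T(16,6)=210766920+6·420693273=2734926558 | T(16,7)=420693273+7·408741333=3281882604
Read S(16,4) = 171798901, S(16,5) = 1096190550, S(16,6) = 2734926558, S(16,7) = 3281882604.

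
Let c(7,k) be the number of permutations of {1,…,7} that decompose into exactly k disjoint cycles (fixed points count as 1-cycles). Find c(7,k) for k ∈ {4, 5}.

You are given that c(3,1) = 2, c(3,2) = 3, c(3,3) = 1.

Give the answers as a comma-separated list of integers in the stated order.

row 4: T[4][1]=3·2+0=6  T[4][2]=3·3+2=11  T[4][3]=3·1+3=6  T[4][4]=3·0+1=1
row 5: T[5][2]=4·11+6=50  T[5][3]=4·6+11=35  T[5][4]=4·1+6=10  T[5][5]=4·0+1=1
row 6: T[6][3]=5·35+50=225  T[6][4]=5·10+35=85  T[6][5]=5·1+10=15
row 7: T[7][4]=6·85+225=735  T[7][5]=6·15+85=175
Read c(7,4) = 735, c(7,5) = 175.

735, 175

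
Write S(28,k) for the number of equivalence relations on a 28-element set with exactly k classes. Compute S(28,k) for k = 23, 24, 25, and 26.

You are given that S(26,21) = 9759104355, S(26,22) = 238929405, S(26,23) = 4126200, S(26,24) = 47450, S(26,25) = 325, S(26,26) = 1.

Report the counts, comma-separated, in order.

22693687380, 460192005, 6654375, 64701

[27] T[27,22]:22*238929405+9759104355=15015551265 · T[27,23]:23*4126200+238929405=333832005 · T[27,24]:24*47450+4126200=5265000 · T[27,25]:25*325+47450=55575 · T[27,26]:26*1+325=351
[28] T[28,23]:23*333832005+15015551265=22693687380 · T[28,24]:24*5265000+333832005=460192005 · T[28,25]:25*55575+5265000=6654375 · T[28,26]:26*351+55575=64701
Read S(28,23) = 22693687380, S(28,24) = 460192005, S(28,25) = 6654375, S(28,26) = 64701.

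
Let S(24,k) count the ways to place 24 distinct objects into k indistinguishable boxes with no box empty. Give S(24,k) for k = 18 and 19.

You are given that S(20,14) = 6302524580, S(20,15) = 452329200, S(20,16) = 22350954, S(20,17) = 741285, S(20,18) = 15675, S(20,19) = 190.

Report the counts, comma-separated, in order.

row 21: T[21][15]=15·452329200+6302524580=13087462580  T[21][16]=16·22350954+452329200=809944464  T[21][17]=17·741285+22350954=34952799  T[21][18]=18·15675+741285=1023435  T[21][19]=19·190+15675=19285
row 22: T[22][16]=16·809944464+13087462580=26046574004  T[22][17]=17·34952799+809944464=1404142047  T[22][18]=18·1023435+34952799=53374629  T[22][19]=19·19285+1023435=1389850
row 23: T[23][17]=17·1404142047+26046574004=49916988803  T[23][18]=18·53374629+1404142047=2364885369  T[23][19]=19·1389850+53374629=79781779
row 24: T[24][18]=18·2364885369+49916988803=92484925445  T[24][19]=19·79781779+2364885369=3880739170
Read S(24,18) = 92484925445, S(24,19) = 3880739170.

92484925445, 3880739170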